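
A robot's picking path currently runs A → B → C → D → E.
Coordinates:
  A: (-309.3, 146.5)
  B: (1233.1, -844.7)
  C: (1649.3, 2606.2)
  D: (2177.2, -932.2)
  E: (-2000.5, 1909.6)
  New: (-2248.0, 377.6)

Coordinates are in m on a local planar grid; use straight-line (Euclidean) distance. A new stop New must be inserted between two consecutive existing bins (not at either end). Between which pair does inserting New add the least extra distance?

Added distance for inserting New between each consecutive pair:
A–B: 3808.4 m
B–C: 4703.0 m
C–D: 5526.9 m
D–E: 1114.2 m
Smallest added distance is 1114.2 m, inserting between D and E.

between D and E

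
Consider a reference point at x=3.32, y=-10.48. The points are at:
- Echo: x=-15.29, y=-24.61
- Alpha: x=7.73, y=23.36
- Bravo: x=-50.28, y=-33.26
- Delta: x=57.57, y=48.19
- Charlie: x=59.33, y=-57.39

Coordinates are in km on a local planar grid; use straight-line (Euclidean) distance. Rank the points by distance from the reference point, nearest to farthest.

Computing each straight-line distance from x=3.32, y=-10.48:
Echo x=-15.29, y=-24.61: 23.4 km
Alpha x=7.73, y=23.36: 34.1 km
Bravo x=-50.28, y=-33.26: 58.2 km
Charlie x=59.33, y=-57.39: 73.1 km
Delta x=57.57, y=48.19: 79.9 km

Echo, Alpha, Bravo, Charlie, Delta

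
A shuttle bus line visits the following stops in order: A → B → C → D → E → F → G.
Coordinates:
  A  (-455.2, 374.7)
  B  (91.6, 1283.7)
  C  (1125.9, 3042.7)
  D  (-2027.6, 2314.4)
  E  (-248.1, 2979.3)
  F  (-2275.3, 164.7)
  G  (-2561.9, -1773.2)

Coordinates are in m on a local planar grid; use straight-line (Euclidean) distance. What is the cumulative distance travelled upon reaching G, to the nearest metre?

13665 m

Leg distances:
A→B: 1060.8 m  (cumulative 1060.8 m)
B→C: 2040.6 m  (cumulative 3101.3 m)
C→D: 3236.5 m  (cumulative 6337.8 m)
D→E: 1899.7 m  (cumulative 8237.5 m)
E→F: 3468.6 m  (cumulative 11706.2 m)
F→G: 1959.0 m  (cumulative 13665.1 m)
Cumulative distance at G ≈ 13665 m.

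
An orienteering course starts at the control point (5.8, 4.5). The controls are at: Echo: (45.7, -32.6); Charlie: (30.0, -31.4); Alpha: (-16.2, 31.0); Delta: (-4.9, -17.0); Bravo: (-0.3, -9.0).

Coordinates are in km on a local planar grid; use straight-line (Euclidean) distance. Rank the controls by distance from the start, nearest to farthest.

Bravo, Delta, Alpha, Charlie, Echo

Distances from the start:
Bravo (-0.3, -9.0): 14.8 km
Delta (-4.9, -17.0): 24.0 km
Alpha (-16.2, 31.0): 34.4 km
Charlie (30.0, -31.4): 43.3 km
Echo (45.7, -32.6): 54.5 km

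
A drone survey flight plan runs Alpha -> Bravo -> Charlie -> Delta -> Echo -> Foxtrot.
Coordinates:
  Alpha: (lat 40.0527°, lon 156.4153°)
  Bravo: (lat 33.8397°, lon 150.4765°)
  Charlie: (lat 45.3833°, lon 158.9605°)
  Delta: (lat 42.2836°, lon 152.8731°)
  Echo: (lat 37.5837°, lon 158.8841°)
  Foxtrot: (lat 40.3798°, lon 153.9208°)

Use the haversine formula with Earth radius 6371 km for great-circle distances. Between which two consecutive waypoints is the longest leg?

Bravo–Charlie

Leg distances:
Alpha→Bravo: 868.9 km
Bravo→Charlie: 1473.1 km
Charlie→Delta: 597.4 km
Delta→Echo: 731.6 km
Echo→Foxtrot: 529.7 km
The longest leg is Bravo–Charlie at 1473.1 km.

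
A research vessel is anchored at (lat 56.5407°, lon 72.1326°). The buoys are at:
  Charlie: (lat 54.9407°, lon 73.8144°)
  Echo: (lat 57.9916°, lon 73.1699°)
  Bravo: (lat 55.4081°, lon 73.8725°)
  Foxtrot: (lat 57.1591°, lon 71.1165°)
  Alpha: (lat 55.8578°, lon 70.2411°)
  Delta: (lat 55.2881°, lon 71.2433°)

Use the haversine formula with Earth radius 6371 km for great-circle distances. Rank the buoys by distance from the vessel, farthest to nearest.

Charlie, Echo, Bravo, Delta, Alpha, Foxtrot

Distance from the vessel at (lat 56.5407°, lon 72.1326°) to each:
Charlie (lat 54.9407°, lon 73.8144°): 206.7 km
Echo (lat 57.9916°, lon 73.1699°): 173.0 km
Bravo (lat 55.4081°, lon 73.8725°): 166.1 km
Delta (lat 55.2881°, lon 71.2433°): 149.9 km
Alpha (lat 55.8578°, lon 70.2411°): 139.5 km
Foxtrot (lat 57.1591°, lon 71.1165°): 92.4 km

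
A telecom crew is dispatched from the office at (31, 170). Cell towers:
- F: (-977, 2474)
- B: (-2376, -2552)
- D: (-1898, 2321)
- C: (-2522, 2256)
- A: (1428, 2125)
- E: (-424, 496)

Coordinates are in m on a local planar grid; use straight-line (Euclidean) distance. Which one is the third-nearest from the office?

Distances from the office ((31, 170)):
E: 559.7 m
A: 2402.8 m
F: 2514.9 m
D: 2889.3 m
C: 3296.8 m
B: 3633.6 m
The third-nearest is F at 2514.9 m.

F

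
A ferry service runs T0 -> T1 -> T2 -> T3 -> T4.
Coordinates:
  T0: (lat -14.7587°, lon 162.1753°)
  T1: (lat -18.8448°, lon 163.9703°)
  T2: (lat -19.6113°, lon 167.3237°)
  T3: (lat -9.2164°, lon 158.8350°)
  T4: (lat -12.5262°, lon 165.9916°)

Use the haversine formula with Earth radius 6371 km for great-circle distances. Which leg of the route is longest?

T2–T3

Leg distances:
T0→T1: 492.9 km
T1→T2: 362.2 km
T2→T3: 1472.7 km
T3→T4: 863.7 km
The longest leg is T2–T3 at 1472.7 km.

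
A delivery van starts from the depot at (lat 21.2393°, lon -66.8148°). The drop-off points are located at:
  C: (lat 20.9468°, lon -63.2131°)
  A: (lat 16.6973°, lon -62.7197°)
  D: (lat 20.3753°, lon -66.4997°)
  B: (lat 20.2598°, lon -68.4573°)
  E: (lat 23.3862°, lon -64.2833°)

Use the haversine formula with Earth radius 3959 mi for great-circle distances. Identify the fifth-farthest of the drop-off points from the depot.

Distance to each, sorted:
A: 412.4 mi
C: 233.1 mi
E: 219.5 mi
B: 125.9 mi
D: 63.1 mi
The fifth-farthest is D at 63.1 mi.

D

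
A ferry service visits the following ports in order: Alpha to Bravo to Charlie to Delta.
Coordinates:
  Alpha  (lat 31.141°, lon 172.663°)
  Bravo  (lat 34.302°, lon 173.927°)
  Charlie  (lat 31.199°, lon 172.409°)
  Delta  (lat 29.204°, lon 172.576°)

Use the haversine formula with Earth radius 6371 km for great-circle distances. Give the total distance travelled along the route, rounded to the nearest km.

Leg distances:
Alpha→Bravo: 370.8 km  (cumulative 370.8 km)
Bravo→Charlie: 373.1 km  (cumulative 743.9 km)
Charlie→Delta: 222.4 km  (cumulative 966.3 km)
Total route length ≈ 966 km.

966 km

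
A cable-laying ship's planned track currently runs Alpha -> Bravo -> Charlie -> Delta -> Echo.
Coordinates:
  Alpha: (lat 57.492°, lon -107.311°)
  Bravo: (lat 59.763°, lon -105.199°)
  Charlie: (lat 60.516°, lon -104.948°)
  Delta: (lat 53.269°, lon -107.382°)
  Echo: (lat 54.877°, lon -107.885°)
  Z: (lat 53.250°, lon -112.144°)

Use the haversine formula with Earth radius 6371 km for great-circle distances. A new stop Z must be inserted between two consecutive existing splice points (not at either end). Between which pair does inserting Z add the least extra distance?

between Charlie and Delta

Added distance for inserting Z between each consecutive pair:
Alpha–Bravo: 1120.4 km
Bravo–Charlie: 1671.8 km
Charlie–Delta: 415.0 km
Delta–Echo: 466.5 km
Smallest added distance is 415.0 km, inserting between Charlie and Delta.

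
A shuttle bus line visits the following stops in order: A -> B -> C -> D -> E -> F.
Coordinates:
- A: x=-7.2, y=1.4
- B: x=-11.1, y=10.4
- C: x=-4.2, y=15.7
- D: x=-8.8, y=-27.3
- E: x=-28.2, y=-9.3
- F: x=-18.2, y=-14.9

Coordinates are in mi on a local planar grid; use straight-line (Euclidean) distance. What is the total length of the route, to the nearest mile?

100 mi

Leg distances:
A→B: 9.8 mi  (cumulative 9.8 mi)
B→C: 8.7 mi  (cumulative 18.5 mi)
C→D: 43.2 mi  (cumulative 61.8 mi)
D→E: 26.5 mi  (cumulative 88.2 mi)
E→F: 11.5 mi  (cumulative 99.7 mi)
Total route length ≈ 100 mi.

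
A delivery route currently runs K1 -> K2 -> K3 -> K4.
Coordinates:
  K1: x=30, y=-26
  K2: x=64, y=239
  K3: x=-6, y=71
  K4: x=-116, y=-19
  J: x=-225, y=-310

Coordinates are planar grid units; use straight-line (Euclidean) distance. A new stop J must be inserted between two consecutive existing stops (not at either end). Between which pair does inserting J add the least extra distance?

between K3 and K4

Added distance for inserting J between each consecutive pair:
K1–K2: 734.9
K2–K3: 877.9
K3–K4: 608.1
Smallest added distance is 608.1, inserting between K3 and K4.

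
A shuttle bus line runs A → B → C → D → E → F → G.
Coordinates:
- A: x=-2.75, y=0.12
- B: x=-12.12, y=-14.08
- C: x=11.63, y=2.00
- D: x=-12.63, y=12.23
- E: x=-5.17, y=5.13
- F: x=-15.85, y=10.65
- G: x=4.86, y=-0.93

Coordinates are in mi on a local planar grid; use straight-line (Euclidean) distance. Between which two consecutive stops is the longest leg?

B–C

Leg distances:
A→B: 17.0 mi
B→C: 28.7 mi
C→D: 26.3 mi
D→E: 10.3 mi
E→F: 12.0 mi
F→G: 23.7 mi
The longest leg is B–C at 28.7 mi.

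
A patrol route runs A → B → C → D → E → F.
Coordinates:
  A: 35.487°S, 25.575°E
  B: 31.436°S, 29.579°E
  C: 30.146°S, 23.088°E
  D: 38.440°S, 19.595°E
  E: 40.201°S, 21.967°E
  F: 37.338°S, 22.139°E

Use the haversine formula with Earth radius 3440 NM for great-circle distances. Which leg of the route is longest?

Leg distances:
A→B: 315.2 NM
B→C: 343.6 NM
C→D: 527.1 NM
D→E: 152.7 NM
E→F: 172.1 NM
The longest leg is C–D at 527.1 NM.

C–D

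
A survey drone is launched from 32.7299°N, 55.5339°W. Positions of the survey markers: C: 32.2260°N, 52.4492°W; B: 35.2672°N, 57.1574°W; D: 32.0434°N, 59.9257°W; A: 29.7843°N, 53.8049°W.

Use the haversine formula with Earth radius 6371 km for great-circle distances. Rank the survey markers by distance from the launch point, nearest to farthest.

Distances from the launch point:
C 32.2260°N, 52.4492°W: 294.7 km
B 35.2672°N, 57.1574°W: 319.4 km
A 29.7843°N, 53.8049°W: 366.4 km
D 32.0434°N, 59.9257°W: 419.4 km

C, B, A, D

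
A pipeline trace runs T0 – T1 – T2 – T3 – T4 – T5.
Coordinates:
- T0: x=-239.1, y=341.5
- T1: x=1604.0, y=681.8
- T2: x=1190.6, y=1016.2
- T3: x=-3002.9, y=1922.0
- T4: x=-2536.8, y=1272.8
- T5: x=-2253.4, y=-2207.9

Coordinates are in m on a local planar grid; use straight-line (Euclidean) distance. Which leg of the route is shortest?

T1–T2

Leg distances:
T0→T1: 1874.3 m
T1→T2: 531.7 m
T2→T3: 4290.2 m
T3→T4: 799.2 m
T4→T5: 3492.2 m
The shortest leg is T1–T2 at 531.7 m.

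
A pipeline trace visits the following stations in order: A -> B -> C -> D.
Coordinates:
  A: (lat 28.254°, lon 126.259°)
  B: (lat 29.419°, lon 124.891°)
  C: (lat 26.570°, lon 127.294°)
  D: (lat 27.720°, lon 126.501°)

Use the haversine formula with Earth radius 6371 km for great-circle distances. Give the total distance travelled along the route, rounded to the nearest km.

731 km

Leg distances:
A→B: 185.8 km  (cumulative 185.8 km)
B→C: 395.0 km  (cumulative 580.8 km)
C→D: 150.0 km  (cumulative 730.8 km)
Total route length ≈ 731 km.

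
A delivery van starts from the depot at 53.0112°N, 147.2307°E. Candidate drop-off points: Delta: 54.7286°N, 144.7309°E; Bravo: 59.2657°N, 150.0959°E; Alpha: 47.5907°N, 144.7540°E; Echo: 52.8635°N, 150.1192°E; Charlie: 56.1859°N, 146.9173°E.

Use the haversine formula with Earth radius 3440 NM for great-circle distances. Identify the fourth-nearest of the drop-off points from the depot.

Alpha

Distance to each, sorted:
Echo: 104.9 NM
Delta: 135.9 NM
Charlie: 190.9 NM
Alpha: 339.0 NM
Bravo: 387.5 NM
The fourth-nearest is Alpha at 339.0 NM.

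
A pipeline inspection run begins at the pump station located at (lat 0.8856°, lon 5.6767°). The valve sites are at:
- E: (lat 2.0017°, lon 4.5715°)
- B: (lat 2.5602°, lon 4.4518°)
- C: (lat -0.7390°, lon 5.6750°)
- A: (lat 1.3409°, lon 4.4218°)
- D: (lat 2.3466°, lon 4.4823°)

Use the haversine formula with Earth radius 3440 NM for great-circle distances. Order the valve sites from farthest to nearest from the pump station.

Distances from the pump station:
B (lat 2.5602°, lon 4.4518°): 124.5 NM
D (lat 2.3466°, lon 4.4823°): 113.3 NM
C (lat -0.7390°, lon 5.6750°): 97.5 NM
E (lat 2.0017°, lon 4.5715°): 94.3 NM
A (lat 1.3409°, lon 4.4218°): 80.1 NM

B, D, C, E, A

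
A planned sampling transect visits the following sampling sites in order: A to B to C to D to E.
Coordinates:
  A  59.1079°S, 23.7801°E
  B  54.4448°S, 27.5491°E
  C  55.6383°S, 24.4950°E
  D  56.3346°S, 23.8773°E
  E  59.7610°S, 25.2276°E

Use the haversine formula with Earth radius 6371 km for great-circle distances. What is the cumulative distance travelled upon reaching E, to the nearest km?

1278 km

Leg distances:
A→B: 566.9 km  (cumulative 566.9 km)
B→C: 235.5 km  (cumulative 802.4 km)
C→D: 86.4 km  (cumulative 888.8 km)
D→E: 389.2 km  (cumulative 1278.0 km)
Cumulative distance at E ≈ 1278 km.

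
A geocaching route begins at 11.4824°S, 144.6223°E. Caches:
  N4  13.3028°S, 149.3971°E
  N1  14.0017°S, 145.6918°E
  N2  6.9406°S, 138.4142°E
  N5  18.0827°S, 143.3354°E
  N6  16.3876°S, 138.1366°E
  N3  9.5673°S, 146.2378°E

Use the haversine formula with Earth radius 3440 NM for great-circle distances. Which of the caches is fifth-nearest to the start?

Distance to each, sorted:
N3: 149.4 NM
N1: 163.7 NM
N4: 300.6 NM
N5: 403.2 NM
N2: 457.9 NM
N6: 479.0 NM
The fifth-nearest is N2 at 457.9 NM.

N2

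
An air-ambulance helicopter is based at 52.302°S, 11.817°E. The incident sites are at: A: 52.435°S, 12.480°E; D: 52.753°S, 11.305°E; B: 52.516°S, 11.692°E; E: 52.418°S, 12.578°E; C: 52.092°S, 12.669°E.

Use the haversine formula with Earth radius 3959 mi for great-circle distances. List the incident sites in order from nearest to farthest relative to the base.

B, A, E, D, C

Distance from the base at 52.302°S, 11.817°E to each:
B 52.516°S, 11.692°E: 15.7 mi
A 52.435°S, 12.480°E: 29.4 mi
E 52.418°S, 12.578°E: 33.1 mi
D 52.753°S, 11.305°E: 37.9 mi
C 52.092°S, 12.669°E: 38.9 mi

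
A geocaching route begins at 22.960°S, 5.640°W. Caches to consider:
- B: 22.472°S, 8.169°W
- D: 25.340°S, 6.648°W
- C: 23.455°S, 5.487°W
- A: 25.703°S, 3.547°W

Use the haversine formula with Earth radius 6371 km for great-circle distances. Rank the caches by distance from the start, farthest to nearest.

Distances from the start:
A 25.703°S, 3.547°W: 371.5 km
D 25.340°S, 6.648°W: 283.7 km
B 22.472°S, 8.169°W: 265.0 km
C 23.455°S, 5.487°W: 57.2 km

A, D, B, C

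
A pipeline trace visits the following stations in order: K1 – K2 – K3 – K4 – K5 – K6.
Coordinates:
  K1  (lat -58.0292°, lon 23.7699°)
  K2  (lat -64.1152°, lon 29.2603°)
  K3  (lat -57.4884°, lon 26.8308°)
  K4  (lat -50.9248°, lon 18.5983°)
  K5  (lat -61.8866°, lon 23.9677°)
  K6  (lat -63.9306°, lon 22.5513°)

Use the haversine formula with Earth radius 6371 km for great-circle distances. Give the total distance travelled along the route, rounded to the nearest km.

Leg distances:
K1→K2: 737.7 km  (cumulative 737.7 km)
K2→K3: 748.4 km  (cumulative 1486.1 km)
K3→K4: 903.8 km  (cumulative 2389.9 km)
K4→K5: 1261.8 km  (cumulative 3651.8 km)
K5→K6: 238.3 km  (cumulative 3890.1 km)
Total route length ≈ 3890 km.

3890 km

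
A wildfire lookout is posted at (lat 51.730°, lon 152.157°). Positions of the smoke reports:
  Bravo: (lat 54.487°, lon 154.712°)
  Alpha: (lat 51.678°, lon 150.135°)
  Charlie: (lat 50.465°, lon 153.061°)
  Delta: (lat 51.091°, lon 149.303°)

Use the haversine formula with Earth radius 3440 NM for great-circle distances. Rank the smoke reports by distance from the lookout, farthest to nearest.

Distance from the lookout at (lat 51.730°, lon 152.157°) to each:
Bravo (lat 54.487°, lon 154.712°): 189.4 NM
Delta (lat 51.091°, lon 149.303°): 113.5 NM
Charlie (lat 50.465°, lon 153.061°): 83.2 NM
Alpha (lat 51.678°, lon 150.135°): 75.3 NM

Bravo, Delta, Charlie, Alpha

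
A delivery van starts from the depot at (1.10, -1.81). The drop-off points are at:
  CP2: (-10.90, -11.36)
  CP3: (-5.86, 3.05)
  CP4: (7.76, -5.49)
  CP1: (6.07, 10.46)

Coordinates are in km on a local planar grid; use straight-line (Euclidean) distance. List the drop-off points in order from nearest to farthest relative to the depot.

CP4, CP3, CP1, CP2

Computing each straight-line distance from (1.10, -1.81):
CP4 (7.76, -5.49): 7.6 km
CP3 (-5.86, 3.05): 8.5 km
CP1 (6.07, 10.46): 13.2 km
CP2 (-10.90, -11.36): 15.3 km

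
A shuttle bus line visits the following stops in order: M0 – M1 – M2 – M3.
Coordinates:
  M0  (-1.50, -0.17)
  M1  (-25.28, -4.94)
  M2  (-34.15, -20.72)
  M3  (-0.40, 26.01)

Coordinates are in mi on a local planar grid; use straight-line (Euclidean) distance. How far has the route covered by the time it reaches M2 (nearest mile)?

42 mi

Leg distances:
M0→M1: 24.3 mi  (cumulative 24.3 mi)
M1→M2: 18.1 mi  (cumulative 42.4 mi)
Cumulative distance at M2 ≈ 42 mi.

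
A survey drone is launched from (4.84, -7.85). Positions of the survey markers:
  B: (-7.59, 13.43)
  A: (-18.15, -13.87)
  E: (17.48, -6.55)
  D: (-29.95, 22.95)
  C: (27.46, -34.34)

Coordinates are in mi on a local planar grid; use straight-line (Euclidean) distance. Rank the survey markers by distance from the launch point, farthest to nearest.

Distances from the launch point:
D (-29.95, 22.95): 46.5 mi
C (27.46, -34.34): 34.8 mi
B (-7.59, 13.43): 24.6 mi
A (-18.15, -13.87): 23.8 mi
E (17.48, -6.55): 12.7 mi

D, C, B, A, E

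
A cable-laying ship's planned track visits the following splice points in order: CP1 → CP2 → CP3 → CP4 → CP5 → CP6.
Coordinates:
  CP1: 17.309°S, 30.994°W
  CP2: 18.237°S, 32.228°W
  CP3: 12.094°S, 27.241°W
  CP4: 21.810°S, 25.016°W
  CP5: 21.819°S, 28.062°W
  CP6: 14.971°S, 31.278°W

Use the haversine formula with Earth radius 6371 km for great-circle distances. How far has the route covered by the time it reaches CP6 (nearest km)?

3288 km

Leg distances:
CP1→CP2: 166.5 km  (cumulative 166.5 km)
CP2→CP3: 867.6 km  (cumulative 1034.1 km)
CP3→CP4: 1105.9 km  (cumulative 2140.0 km)
CP4→CP5: 314.4 km  (cumulative 2454.4 km)
CP5→CP6: 833.5 km  (cumulative 3288.0 km)
Cumulative distance at CP6 ≈ 3288 km.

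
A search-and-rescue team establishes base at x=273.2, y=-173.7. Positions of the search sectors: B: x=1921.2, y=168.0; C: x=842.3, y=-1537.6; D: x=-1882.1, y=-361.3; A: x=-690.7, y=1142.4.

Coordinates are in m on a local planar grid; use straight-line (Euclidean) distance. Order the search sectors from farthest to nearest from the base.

Distance from the base at x=273.2, y=-173.7 to each:
D x=-1882.1, y=-361.3: 2163.4 m
B x=1921.2, y=168.0: 1683.1 m
A x=-690.7, y=1142.4: 1631.3 m
C x=842.3, y=-1537.6: 1477.9 m

D, B, A, C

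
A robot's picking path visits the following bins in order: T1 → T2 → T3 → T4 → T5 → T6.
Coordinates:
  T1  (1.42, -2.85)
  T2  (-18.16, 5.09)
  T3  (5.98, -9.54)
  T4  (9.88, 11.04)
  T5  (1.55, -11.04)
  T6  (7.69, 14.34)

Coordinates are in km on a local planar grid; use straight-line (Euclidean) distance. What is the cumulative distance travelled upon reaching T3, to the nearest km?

49 km

Leg distances:
T1→T2: 21.1 km  (cumulative 21.1 km)
T2→T3: 28.2 km  (cumulative 49.4 km)
Cumulative distance at T3 ≈ 49 km.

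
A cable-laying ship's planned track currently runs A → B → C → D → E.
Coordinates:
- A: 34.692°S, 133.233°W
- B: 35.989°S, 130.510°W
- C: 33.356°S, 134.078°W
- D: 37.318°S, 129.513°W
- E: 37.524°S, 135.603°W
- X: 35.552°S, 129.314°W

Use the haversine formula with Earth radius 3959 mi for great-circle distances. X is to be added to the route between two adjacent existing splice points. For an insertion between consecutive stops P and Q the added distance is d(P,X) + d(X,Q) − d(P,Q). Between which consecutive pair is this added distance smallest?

between C and D

Added distance for inserting X between each consecutive pair:
A–B: 125.1 mi
B–C: 112.1 mi
C–D: 57.8 mi
D–E: 162.8 mi
Smallest added distance is 57.8 mi, inserting between C and D.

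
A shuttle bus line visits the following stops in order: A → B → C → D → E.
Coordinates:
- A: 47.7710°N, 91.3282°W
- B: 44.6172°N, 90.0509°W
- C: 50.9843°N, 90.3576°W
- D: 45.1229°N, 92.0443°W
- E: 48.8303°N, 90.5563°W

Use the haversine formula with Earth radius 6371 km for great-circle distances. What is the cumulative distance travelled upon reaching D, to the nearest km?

Leg distances:
A→B: 364.2 km  (cumulative 364.2 km)
B→C: 708.4 km  (cumulative 1072.6 km)
C→D: 663.7 km  (cumulative 1736.2 km)
Cumulative distance at D ≈ 1736 km.

1736 km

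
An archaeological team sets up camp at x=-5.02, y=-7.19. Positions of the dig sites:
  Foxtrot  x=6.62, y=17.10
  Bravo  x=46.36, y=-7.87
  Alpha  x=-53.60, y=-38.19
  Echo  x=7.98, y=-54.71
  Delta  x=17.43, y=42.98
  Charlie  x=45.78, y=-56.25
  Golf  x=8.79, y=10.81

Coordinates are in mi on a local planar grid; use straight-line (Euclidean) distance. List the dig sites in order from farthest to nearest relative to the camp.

Charlie, Alpha, Delta, Bravo, Echo, Foxtrot, Golf

Distances from the camp:
Charlie x=45.78, y=-56.25: 70.6 mi
Alpha x=-53.60, y=-38.19: 57.6 mi
Delta x=17.43, y=42.98: 55.0 mi
Bravo x=46.36, y=-7.87: 51.4 mi
Echo x=7.98, y=-54.71: 49.3 mi
Foxtrot x=6.62, y=17.10: 26.9 mi
Golf x=8.79, y=10.81: 22.7 mi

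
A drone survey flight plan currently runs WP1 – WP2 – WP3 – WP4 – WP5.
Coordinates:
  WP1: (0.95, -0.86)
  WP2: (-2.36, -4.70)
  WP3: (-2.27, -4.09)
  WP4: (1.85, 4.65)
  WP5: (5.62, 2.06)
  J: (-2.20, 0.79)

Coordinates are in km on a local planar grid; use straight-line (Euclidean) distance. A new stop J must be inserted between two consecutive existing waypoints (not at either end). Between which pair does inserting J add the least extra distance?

Added distance for inserting J between each consecutive pair:
WP1–WP2: 4.0 km
WP2–WP3: 9.8 km
WP3–WP4: 0.8 km
WP4–WP5: 8.9 km
Smallest added distance is 0.8 km, inserting between WP3 and WP4.

between WP3 and WP4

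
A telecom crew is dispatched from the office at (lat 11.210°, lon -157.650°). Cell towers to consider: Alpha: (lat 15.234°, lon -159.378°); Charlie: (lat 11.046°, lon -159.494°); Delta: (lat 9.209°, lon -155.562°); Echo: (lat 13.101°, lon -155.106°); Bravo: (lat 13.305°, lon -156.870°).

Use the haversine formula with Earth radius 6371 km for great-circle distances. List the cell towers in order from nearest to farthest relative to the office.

Distances from the office:
Charlie (lat 11.046°, lon -159.494°): 202.0 km
Bravo (lat 13.305°, lon -156.870°): 247.9 km
Delta (lat 9.209°, lon -155.562°): 318.9 km
Echo (lat 13.101°, lon -155.106°): 347.4 km
Alpha (lat 15.234°, lon -159.378°): 485.0 km

Charlie, Bravo, Delta, Echo, Alpha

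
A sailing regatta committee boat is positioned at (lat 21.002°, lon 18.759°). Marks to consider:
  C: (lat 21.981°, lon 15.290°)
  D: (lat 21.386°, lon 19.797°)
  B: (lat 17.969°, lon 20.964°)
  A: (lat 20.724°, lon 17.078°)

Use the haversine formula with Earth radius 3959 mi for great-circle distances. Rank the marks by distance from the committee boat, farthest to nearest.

B, C, A, D

Distances from the committee boat:
B (lat 17.969°, lon 20.964°): 254.1 mi
C (lat 21.981°, lon 15.290°): 233.1 mi
A (lat 20.724°, lon 17.078°): 110.2 mi
D (lat 21.386°, lon 19.797°): 71.9 mi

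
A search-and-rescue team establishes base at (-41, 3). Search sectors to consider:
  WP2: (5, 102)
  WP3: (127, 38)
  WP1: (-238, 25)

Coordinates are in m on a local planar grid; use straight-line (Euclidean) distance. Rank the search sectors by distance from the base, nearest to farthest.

WP2, WP3, WP1

Distances from the base:
WP2 (5, 102): 109.2 m
WP3 (127, 38): 171.6 m
WP1 (-238, 25): 198.2 m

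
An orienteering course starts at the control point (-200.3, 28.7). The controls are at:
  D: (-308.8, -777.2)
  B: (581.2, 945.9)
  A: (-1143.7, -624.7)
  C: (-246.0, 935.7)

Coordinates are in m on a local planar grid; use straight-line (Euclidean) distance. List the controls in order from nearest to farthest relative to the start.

D, C, A, B

Computing each straight-line distance from (-200.3, 28.7):
D (-308.8, -777.2): 813.2 m
C (-246.0, 935.7): 908.2 m
A (-1143.7, -624.7): 1147.6 m
B (581.2, 945.9): 1205.0 m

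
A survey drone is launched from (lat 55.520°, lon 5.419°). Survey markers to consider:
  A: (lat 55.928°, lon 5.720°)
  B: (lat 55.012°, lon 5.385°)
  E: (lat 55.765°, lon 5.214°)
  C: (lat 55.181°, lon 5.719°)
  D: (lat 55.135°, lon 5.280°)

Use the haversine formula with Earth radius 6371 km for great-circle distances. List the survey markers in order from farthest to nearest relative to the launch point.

B, A, D, C, E

Computing each great-circle distance from (lat 55.520°, lon 5.419°):
B (lat 55.012°, lon 5.385°): 56.5 km
A (lat 55.928°, lon 5.720°): 49.1 km
D (lat 55.135°, lon 5.280°): 43.7 km
C (lat 55.181°, lon 5.719°): 42.2 km
E (lat 55.765°, lon 5.214°): 30.1 km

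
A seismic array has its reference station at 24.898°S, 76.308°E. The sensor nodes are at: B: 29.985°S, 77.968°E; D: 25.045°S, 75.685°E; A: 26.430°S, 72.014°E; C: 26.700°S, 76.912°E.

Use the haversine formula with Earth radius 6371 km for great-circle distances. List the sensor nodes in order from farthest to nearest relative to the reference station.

Distance from the reference station at 24.898°S, 76.308°E to each:
B 29.985°S, 77.968°E: 588.9 km
A 26.430°S, 72.014°E: 462.8 km
C 26.700°S, 76.912°E: 209.3 km
D 25.045°S, 75.685°E: 64.9 km

B, A, C, D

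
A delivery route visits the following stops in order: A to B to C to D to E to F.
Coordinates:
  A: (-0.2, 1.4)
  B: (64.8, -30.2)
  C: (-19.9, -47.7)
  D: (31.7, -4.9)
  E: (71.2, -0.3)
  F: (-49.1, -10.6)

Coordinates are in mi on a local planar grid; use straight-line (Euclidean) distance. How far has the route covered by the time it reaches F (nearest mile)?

386 mi

Leg distances:
A→B: 72.3 mi  (cumulative 72.3 mi)
B→C: 86.5 mi  (cumulative 158.8 mi)
C→D: 67.0 mi  (cumulative 225.8 mi)
D→E: 39.8 mi  (cumulative 265.6 mi)
E→F: 120.7 mi  (cumulative 386.3 mi)
Cumulative distance at F ≈ 386 mi.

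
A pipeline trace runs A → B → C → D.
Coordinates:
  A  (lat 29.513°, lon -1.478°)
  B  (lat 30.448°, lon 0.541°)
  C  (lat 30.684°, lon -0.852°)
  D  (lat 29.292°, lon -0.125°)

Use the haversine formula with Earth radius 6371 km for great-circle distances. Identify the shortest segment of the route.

B–C

Leg distances:
A→B: 220.5 km
B→C: 135.9 km
C→D: 169.9 km
The shortest leg is B–C at 135.9 km.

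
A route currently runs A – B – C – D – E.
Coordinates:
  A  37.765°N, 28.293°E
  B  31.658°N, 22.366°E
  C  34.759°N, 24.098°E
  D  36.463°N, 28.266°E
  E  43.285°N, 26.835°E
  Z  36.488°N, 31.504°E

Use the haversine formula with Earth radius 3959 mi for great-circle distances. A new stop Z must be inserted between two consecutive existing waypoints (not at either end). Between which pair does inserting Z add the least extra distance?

between D and E

Added distance for inserting Z between each consecutive pair:
A–B: 278.1 mi
B–C: 816.1 mi
C–D: 350.5 mi
D–E: 233.2 mi
Smallest added distance is 233.2 mi, inserting between D and E.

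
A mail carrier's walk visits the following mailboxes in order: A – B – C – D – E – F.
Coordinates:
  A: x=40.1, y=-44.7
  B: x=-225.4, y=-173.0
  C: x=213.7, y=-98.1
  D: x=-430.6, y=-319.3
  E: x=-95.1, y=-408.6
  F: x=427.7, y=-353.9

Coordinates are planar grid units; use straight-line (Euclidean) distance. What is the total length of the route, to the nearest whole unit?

2294

Leg distances:
A→B: 294.9  (cumulative 294.9)
B→C: 445.4  (cumulative 740.3)
C→D: 681.2  (cumulative 1421.5)
D→E: 347.2  (cumulative 1768.7)
E→F: 525.7  (cumulative 2294.4)
Total route length ≈ 2294.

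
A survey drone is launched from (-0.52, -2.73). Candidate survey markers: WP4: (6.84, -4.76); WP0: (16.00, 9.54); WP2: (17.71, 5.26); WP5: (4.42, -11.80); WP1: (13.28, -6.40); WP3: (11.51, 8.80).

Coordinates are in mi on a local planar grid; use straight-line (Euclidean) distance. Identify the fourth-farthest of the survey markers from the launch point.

Distances from the launch point ((-0.52, -2.73)):
WP0: 20.6 mi
WP2: 19.9 mi
WP3: 16.7 mi
WP1: 14.3 mi
WP5: 10.3 mi
WP4: 7.6 mi
The fourth-farthest is WP1 at 14.3 mi.

WP1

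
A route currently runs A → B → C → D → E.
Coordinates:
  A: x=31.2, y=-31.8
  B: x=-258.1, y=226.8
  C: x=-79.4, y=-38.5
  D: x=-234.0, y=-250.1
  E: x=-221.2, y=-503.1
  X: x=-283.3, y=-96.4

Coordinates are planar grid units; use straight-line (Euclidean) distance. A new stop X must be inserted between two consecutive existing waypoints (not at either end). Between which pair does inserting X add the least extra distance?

Added distance for inserting X between each consecutive pair:
A–B: 257.2
B–C: 216.3
C–D: 111.3
D–E: 319.5
Smallest added distance is 111.3, inserting between C and D.

between C and D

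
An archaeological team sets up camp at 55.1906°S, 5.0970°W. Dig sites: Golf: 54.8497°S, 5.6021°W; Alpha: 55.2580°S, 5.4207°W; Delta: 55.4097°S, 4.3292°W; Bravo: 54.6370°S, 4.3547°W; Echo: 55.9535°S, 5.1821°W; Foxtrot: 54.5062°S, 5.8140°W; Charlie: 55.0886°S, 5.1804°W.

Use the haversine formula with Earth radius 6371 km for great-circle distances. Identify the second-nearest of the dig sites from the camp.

Distance to each, sorted:
Charlie: 12.5 km
Alpha: 21.9 km
Golf: 49.7 km
Delta: 54.4 km
Bravo: 77.7 km
Echo: 85.0 km
Foxtrot: 88.9 km
The second-nearest is Alpha at 21.9 km.

Alpha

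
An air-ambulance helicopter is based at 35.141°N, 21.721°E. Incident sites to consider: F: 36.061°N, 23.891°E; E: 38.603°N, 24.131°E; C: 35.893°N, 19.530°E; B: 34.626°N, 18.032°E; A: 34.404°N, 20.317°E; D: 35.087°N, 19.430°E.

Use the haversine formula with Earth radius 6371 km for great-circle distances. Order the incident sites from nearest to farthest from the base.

Distance from the base at 35.141°N, 21.721°E to each:
A 34.404°N, 20.317°E: 152.2 km
D 35.087°N, 19.430°E: 208.5 km
C 35.893°N, 19.530°E: 215.2 km
F 36.061°N, 23.891°E: 221.3 km
B 34.626°N, 18.032°E: 341.3 km
E 38.603°N, 24.131°E: 440.6 km

A, D, C, F, B, E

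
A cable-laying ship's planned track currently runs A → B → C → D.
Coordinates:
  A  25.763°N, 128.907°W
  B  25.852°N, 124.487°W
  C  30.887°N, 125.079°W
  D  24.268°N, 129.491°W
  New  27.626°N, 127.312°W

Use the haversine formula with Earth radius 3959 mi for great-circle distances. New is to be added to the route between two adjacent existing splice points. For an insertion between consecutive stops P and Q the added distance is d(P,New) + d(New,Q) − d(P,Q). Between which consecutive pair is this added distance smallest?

Added distance for inserting New between each consecutive pair:
A–B: 100.2 mi
B–C: 125.8 mi
C–D: 0.0 mi
Smallest added distance is 0.0 mi, inserting between C and D.

between C and D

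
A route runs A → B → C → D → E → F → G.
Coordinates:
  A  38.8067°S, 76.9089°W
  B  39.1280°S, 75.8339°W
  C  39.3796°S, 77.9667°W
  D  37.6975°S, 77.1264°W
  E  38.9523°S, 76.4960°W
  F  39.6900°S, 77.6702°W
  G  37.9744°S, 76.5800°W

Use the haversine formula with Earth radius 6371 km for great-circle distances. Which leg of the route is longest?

F–G

Leg distances:
A→B: 99.6 km
B→C: 185.8 km
C→D: 200.8 km
D→E: 150.0 km
E→F: 130.1 km
F→G: 212.9 km
The longest leg is F–G at 212.9 km.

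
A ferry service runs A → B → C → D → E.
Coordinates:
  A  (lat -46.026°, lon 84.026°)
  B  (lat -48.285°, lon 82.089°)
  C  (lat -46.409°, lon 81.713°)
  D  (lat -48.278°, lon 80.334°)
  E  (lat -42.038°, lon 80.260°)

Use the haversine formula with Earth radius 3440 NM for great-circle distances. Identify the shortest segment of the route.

B–C

Leg distances:
A→B: 157.0 NM
B→C: 113.7 NM
C→D: 125.5 NM
D→E: 374.7 NM
The shortest leg is B–C at 113.7 NM.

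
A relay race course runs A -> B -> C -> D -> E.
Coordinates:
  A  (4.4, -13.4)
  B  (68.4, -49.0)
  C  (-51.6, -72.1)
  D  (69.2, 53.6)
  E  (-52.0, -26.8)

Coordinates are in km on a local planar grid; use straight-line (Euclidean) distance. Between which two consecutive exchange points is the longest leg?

C–D

Leg distances:
A→B: 73.2 km
B→C: 122.2 km
C→D: 174.3 km
D→E: 145.4 km
The longest leg is C–D at 174.3 km.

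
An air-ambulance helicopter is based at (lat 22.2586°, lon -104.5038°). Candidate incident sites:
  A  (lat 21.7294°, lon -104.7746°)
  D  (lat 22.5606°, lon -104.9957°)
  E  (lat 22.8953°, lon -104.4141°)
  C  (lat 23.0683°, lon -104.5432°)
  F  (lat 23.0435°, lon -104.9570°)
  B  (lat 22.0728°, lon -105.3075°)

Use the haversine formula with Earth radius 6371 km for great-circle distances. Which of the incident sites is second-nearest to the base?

Distances from the base ((lat 22.2586°, lon -104.5038°)):
D: 60.7 km
A: 65.1 km
E: 71.4 km
B: 85.3 km
C: 90.1 km
F: 98.9 km
The second-nearest is A at 65.1 km.

A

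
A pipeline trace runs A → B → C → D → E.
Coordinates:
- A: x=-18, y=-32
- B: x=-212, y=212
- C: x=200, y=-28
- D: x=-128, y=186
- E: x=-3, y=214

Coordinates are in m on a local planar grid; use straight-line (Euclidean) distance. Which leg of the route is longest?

Leg distances:
A→B: 311.7 m
B→C: 476.8 m
C→D: 391.6 m
D→E: 128.1 m
The longest leg is B–C at 476.8 m.

B–C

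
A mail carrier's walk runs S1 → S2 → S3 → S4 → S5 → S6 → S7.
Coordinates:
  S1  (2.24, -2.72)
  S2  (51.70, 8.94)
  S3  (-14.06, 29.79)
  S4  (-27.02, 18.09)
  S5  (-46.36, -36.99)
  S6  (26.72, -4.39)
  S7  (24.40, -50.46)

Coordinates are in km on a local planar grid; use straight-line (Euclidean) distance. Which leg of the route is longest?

Leg distances:
S1→S2: 50.8 km
S2→S3: 69.0 km
S3→S4: 17.5 km
S4→S5: 58.4 km
S5→S6: 80.0 km
S6→S7: 46.1 km
The longest leg is S5–S6 at 80.0 km.

S5–S6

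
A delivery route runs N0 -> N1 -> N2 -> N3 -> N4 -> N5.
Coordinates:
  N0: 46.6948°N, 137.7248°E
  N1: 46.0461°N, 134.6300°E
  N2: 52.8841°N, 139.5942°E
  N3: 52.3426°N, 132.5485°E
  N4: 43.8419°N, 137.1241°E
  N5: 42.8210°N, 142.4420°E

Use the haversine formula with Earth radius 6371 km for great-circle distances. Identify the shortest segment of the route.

N0–N1

Leg distances:
N0→N1: 248.1 km
N1→N2: 840.2 km
N2→N3: 479.3 km
N3→N4: 1004.0 km
N4→N5: 444.8 km
The shortest leg is N0–N1 at 248.1 km.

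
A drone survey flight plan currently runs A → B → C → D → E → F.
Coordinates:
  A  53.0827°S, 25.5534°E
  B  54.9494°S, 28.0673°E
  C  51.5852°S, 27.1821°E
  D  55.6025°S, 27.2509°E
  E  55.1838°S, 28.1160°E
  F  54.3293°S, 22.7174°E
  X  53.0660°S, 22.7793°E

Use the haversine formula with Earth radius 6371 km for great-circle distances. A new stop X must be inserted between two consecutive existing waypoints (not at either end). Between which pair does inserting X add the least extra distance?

Added distance for inserting X between each consecutive pair:
A–B: 324.6 km
B–C: 366.7 km
C–D: 299.0 km
D–E: 752.3 km
E–F: 201.2 km
Smallest added distance is 201.2 km, inserting between E and F.

between E and F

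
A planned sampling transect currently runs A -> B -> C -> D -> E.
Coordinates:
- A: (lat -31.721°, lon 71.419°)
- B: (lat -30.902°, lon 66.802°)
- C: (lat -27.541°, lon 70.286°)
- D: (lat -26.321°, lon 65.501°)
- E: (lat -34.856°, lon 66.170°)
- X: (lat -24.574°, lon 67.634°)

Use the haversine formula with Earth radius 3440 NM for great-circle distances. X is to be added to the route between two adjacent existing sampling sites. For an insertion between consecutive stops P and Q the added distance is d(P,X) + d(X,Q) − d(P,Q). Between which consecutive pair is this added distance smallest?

between C and D

Added distance for inserting X between each consecutive pair:
A–B: 614.1 NM
B–C: 338.8 NM
C–D: 118.2 NM
D–E: 264.5 NM
Smallest added distance is 118.2 NM, inserting between C and D.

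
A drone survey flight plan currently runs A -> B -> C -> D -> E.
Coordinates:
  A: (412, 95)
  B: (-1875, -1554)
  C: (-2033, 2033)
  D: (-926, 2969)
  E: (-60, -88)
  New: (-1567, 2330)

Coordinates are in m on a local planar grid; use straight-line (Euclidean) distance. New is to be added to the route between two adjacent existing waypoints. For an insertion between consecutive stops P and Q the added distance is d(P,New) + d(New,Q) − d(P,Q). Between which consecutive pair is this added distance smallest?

Added distance for inserting New between each consecutive pair:
A–B: 4061.9 m
B–C: 858.3 m
C–D: 8.0 m
D–E: 577.0 m
Smallest added distance is 8.0 m, inserting between C and D.

between C and D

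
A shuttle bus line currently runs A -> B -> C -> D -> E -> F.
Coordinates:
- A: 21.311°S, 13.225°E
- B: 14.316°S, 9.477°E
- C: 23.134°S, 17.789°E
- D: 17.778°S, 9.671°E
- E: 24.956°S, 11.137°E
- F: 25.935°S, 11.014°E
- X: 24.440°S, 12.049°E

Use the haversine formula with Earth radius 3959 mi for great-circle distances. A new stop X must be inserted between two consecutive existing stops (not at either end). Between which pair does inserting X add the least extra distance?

Added distance for inserting X between each consecutive pair:
A–B: 405.6 mi
B–C: 277.0 mi
C–D: 216.6 mi
D–E: 47.7 mi
E–F: 121.3 mi
Smallest added distance is 47.7 mi, inserting between D and E.

between D and E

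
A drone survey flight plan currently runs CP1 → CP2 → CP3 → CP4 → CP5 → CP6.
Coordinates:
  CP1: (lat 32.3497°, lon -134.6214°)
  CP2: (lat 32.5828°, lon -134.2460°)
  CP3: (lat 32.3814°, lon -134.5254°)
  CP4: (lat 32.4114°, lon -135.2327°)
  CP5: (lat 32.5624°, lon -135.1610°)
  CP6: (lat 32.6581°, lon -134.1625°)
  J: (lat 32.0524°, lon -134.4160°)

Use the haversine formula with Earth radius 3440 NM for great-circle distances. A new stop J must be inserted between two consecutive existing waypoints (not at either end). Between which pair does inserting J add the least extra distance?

between CP1 and CP2

Added distance for inserting J between each consecutive pair:
CP1–CP2: 30.1 NM
CP2–CP3: 34.9 NM
CP3–CP4: 31.4 NM
CP4–CP5: 85.6 NM
CP5–CP6: 36.4 NM
Smallest added distance is 30.1 NM, inserting between CP1 and CP2.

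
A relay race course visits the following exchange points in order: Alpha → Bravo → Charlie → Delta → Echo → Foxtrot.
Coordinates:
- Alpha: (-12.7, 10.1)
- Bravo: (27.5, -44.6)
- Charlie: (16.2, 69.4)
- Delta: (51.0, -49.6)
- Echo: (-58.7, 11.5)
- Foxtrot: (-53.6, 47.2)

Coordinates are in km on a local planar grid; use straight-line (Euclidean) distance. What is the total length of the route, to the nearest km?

Leg distances:
Alpha→Bravo: 67.9 km  (cumulative 67.9 km)
Bravo→Charlie: 114.6 km  (cumulative 182.4 km)
Charlie→Delta: 124.0 km  (cumulative 306.4 km)
Delta→Echo: 125.6 km  (cumulative 432.0 km)
Echo→Foxtrot: 36.1 km  (cumulative 468.1 km)
Total route length ≈ 468 km.

468 km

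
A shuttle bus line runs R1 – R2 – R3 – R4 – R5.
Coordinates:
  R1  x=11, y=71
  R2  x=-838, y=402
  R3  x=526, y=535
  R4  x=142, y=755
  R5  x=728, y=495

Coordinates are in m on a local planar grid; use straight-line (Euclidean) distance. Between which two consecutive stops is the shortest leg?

Leg distances:
R1→R2: 911.2 m
R2→R3: 1370.5 m
R3→R4: 442.6 m
R4→R5: 641.1 m
The shortest leg is R3–R4 at 442.6 m.

R3–R4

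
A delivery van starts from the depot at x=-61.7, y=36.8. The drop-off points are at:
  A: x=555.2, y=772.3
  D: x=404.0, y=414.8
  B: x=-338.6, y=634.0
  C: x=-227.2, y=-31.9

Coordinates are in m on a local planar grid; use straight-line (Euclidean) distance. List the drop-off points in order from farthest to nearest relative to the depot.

A, B, D, C

Distance from the depot at x=-61.7, y=36.8 to each:
A x=555.2, y=772.3: 960.0 m
B x=-338.6, y=634.0: 658.3 m
D x=404.0, y=414.8: 599.8 m
C x=-227.2, y=-31.9: 179.2 m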